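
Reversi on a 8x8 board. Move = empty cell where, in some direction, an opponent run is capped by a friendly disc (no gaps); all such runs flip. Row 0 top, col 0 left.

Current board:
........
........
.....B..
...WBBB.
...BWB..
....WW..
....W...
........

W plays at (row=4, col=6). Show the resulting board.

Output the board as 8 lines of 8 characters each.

Answer: ........
........
.....B..
...WBBB.
...BWWW.
....WW..
....W...
........

Derivation:
Place W at (4,6); scan 8 dirs for brackets.
Dir NW: opp run (3,5), next='.' -> no flip
Dir N: opp run (3,6), next='.' -> no flip
Dir NE: first cell '.' (not opp) -> no flip
Dir W: opp run (4,5) capped by W -> flip
Dir E: first cell '.' (not opp) -> no flip
Dir SW: first cell 'W' (not opp) -> no flip
Dir S: first cell '.' (not opp) -> no flip
Dir SE: first cell '.' (not opp) -> no flip
All flips: (4,5)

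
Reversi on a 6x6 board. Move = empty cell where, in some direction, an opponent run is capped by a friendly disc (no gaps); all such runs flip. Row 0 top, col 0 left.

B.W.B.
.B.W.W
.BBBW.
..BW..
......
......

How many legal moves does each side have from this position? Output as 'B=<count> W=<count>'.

-- B to move --
(0,1): no bracket -> illegal
(0,3): flips 1 -> legal
(0,5): no bracket -> illegal
(1,2): no bracket -> illegal
(1,4): no bracket -> illegal
(2,5): flips 1 -> legal
(3,4): flips 1 -> legal
(3,5): no bracket -> illegal
(4,2): no bracket -> illegal
(4,3): flips 1 -> legal
(4,4): flips 1 -> legal
B mobility = 5
-- W to move --
(0,1): no bracket -> illegal
(0,3): no bracket -> illegal
(0,5): no bracket -> illegal
(1,0): no bracket -> illegal
(1,2): no bracket -> illegal
(1,4): no bracket -> illegal
(2,0): flips 4 -> legal
(3,0): no bracket -> illegal
(3,1): flips 2 -> legal
(3,4): no bracket -> illegal
(4,1): no bracket -> illegal
(4,2): no bracket -> illegal
(4,3): no bracket -> illegal
W mobility = 2

Answer: B=5 W=2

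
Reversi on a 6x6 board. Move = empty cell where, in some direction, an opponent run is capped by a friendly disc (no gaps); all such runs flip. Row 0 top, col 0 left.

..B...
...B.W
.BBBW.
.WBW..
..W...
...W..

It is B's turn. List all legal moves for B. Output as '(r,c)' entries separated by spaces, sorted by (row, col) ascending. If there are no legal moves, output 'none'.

(0,4): no bracket -> illegal
(0,5): no bracket -> illegal
(1,4): no bracket -> illegal
(2,0): no bracket -> illegal
(2,5): flips 1 -> legal
(3,0): flips 1 -> legal
(3,4): flips 1 -> legal
(3,5): flips 1 -> legal
(4,0): flips 1 -> legal
(4,1): flips 1 -> legal
(4,3): flips 1 -> legal
(4,4): flips 1 -> legal
(5,1): no bracket -> illegal
(5,2): flips 1 -> legal
(5,4): no bracket -> illegal

Answer: (2,5) (3,0) (3,4) (3,5) (4,0) (4,1) (4,3) (4,4) (5,2)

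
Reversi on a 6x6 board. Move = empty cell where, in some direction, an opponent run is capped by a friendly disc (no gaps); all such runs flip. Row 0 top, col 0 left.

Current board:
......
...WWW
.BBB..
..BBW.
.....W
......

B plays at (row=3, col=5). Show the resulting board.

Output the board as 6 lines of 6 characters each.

Answer: ......
...WWW
.BBB..
..BBBB
.....W
......

Derivation:
Place B at (3,5); scan 8 dirs for brackets.
Dir NW: first cell '.' (not opp) -> no flip
Dir N: first cell '.' (not opp) -> no flip
Dir NE: edge -> no flip
Dir W: opp run (3,4) capped by B -> flip
Dir E: edge -> no flip
Dir SW: first cell '.' (not opp) -> no flip
Dir S: opp run (4,5), next='.' -> no flip
Dir SE: edge -> no flip
All flips: (3,4)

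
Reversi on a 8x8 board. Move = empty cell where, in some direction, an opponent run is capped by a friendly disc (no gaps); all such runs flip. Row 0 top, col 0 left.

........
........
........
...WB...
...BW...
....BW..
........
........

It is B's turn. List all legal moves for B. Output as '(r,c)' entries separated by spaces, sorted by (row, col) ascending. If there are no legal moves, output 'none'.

Answer: (2,3) (3,2) (4,5) (5,6)

Derivation:
(2,2): no bracket -> illegal
(2,3): flips 1 -> legal
(2,4): no bracket -> illegal
(3,2): flips 1 -> legal
(3,5): no bracket -> illegal
(4,2): no bracket -> illegal
(4,5): flips 1 -> legal
(4,6): no bracket -> illegal
(5,3): no bracket -> illegal
(5,6): flips 1 -> legal
(6,4): no bracket -> illegal
(6,5): no bracket -> illegal
(6,6): no bracket -> illegal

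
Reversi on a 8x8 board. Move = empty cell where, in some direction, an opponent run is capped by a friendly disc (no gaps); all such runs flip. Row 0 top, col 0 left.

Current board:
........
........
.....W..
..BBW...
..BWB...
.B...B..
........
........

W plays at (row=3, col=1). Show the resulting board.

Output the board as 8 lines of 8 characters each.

Place W at (3,1); scan 8 dirs for brackets.
Dir NW: first cell '.' (not opp) -> no flip
Dir N: first cell '.' (not opp) -> no flip
Dir NE: first cell '.' (not opp) -> no flip
Dir W: first cell '.' (not opp) -> no flip
Dir E: opp run (3,2) (3,3) capped by W -> flip
Dir SW: first cell '.' (not opp) -> no flip
Dir S: first cell '.' (not opp) -> no flip
Dir SE: opp run (4,2), next='.' -> no flip
All flips: (3,2) (3,3)

Answer: ........
........
.....W..
.WWWW...
..BWB...
.B...B..
........
........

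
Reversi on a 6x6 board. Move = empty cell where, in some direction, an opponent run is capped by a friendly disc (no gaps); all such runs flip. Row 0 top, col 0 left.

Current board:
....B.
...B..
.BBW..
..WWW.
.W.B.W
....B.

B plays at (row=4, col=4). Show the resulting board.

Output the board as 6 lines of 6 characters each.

Answer: ....B.
...B..
.BBW..
..WBW.
.W.BBW
....B.

Derivation:
Place B at (4,4); scan 8 dirs for brackets.
Dir NW: opp run (3,3) capped by B -> flip
Dir N: opp run (3,4), next='.' -> no flip
Dir NE: first cell '.' (not opp) -> no flip
Dir W: first cell 'B' (not opp) -> no flip
Dir E: opp run (4,5), next=edge -> no flip
Dir SW: first cell '.' (not opp) -> no flip
Dir S: first cell 'B' (not opp) -> no flip
Dir SE: first cell '.' (not opp) -> no flip
All flips: (3,3)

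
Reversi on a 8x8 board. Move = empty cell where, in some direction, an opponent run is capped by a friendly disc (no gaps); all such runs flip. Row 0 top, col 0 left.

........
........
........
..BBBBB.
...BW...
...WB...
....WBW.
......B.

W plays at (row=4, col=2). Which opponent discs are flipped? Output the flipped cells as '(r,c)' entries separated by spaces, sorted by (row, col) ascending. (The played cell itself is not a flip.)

Dir NW: first cell '.' (not opp) -> no flip
Dir N: opp run (3,2), next='.' -> no flip
Dir NE: opp run (3,3), next='.' -> no flip
Dir W: first cell '.' (not opp) -> no flip
Dir E: opp run (4,3) capped by W -> flip
Dir SW: first cell '.' (not opp) -> no flip
Dir S: first cell '.' (not opp) -> no flip
Dir SE: first cell 'W' (not opp) -> no flip

Answer: (4,3)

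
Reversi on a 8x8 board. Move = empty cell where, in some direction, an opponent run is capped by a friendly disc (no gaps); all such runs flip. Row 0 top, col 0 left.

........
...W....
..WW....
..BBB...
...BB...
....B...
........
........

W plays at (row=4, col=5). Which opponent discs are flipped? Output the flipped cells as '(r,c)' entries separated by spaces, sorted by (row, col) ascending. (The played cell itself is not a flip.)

Dir NW: opp run (3,4) capped by W -> flip
Dir N: first cell '.' (not opp) -> no flip
Dir NE: first cell '.' (not opp) -> no flip
Dir W: opp run (4,4) (4,3), next='.' -> no flip
Dir E: first cell '.' (not opp) -> no flip
Dir SW: opp run (5,4), next='.' -> no flip
Dir S: first cell '.' (not opp) -> no flip
Dir SE: first cell '.' (not opp) -> no flip

Answer: (3,4)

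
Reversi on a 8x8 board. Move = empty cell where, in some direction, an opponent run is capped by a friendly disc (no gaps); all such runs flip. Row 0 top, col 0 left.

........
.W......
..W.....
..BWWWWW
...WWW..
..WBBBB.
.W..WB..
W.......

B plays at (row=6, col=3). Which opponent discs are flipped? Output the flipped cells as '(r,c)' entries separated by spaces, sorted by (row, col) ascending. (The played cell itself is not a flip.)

Answer: (6,4)

Derivation:
Dir NW: opp run (5,2), next='.' -> no flip
Dir N: first cell 'B' (not opp) -> no flip
Dir NE: first cell 'B' (not opp) -> no flip
Dir W: first cell '.' (not opp) -> no flip
Dir E: opp run (6,4) capped by B -> flip
Dir SW: first cell '.' (not opp) -> no flip
Dir S: first cell '.' (not opp) -> no flip
Dir SE: first cell '.' (not opp) -> no flip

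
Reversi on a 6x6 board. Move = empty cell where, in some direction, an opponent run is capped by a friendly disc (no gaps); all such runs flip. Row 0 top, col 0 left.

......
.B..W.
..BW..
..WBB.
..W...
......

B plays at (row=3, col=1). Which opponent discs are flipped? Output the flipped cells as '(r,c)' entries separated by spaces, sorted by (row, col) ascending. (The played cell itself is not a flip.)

Answer: (3,2)

Derivation:
Dir NW: first cell '.' (not opp) -> no flip
Dir N: first cell '.' (not opp) -> no flip
Dir NE: first cell 'B' (not opp) -> no flip
Dir W: first cell '.' (not opp) -> no flip
Dir E: opp run (3,2) capped by B -> flip
Dir SW: first cell '.' (not opp) -> no flip
Dir S: first cell '.' (not opp) -> no flip
Dir SE: opp run (4,2), next='.' -> no flip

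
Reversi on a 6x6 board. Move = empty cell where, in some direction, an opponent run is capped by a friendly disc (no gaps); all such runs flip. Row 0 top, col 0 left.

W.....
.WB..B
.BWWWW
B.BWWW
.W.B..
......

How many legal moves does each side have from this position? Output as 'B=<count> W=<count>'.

Answer: B=8 W=9

Derivation:
-- B to move --
(0,1): flips 1 -> legal
(0,2): no bracket -> illegal
(1,0): flips 1 -> legal
(1,3): flips 2 -> legal
(1,4): flips 1 -> legal
(2,0): no bracket -> illegal
(3,1): no bracket -> illegal
(4,0): no bracket -> illegal
(4,2): flips 2 -> legal
(4,4): no bracket -> illegal
(4,5): flips 4 -> legal
(5,0): flips 1 -> legal
(5,1): no bracket -> illegal
(5,2): flips 1 -> legal
B mobility = 8
-- W to move --
(0,1): flips 1 -> legal
(0,2): flips 1 -> legal
(0,3): no bracket -> illegal
(0,4): no bracket -> illegal
(0,5): flips 1 -> legal
(1,0): no bracket -> illegal
(1,3): flips 1 -> legal
(1,4): no bracket -> illegal
(2,0): flips 1 -> legal
(3,1): flips 2 -> legal
(4,0): no bracket -> illegal
(4,2): flips 1 -> legal
(4,4): no bracket -> illegal
(5,2): flips 1 -> legal
(5,3): flips 1 -> legal
(5,4): no bracket -> illegal
W mobility = 9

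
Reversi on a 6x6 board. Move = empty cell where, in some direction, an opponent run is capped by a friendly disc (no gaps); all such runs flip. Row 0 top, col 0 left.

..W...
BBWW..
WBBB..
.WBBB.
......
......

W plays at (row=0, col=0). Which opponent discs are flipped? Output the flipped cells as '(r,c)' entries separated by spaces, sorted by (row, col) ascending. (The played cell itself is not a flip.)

Dir NW: edge -> no flip
Dir N: edge -> no flip
Dir NE: edge -> no flip
Dir W: edge -> no flip
Dir E: first cell '.' (not opp) -> no flip
Dir SW: edge -> no flip
Dir S: opp run (1,0) capped by W -> flip
Dir SE: opp run (1,1) (2,2) (3,3), next='.' -> no flip

Answer: (1,0)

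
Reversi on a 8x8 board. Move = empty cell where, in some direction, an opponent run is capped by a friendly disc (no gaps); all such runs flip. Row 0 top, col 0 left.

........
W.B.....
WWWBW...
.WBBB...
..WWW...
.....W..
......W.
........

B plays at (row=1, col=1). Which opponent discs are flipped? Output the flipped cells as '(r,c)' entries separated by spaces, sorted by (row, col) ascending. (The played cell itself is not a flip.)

Answer: (2,2)

Derivation:
Dir NW: first cell '.' (not opp) -> no flip
Dir N: first cell '.' (not opp) -> no flip
Dir NE: first cell '.' (not opp) -> no flip
Dir W: opp run (1,0), next=edge -> no flip
Dir E: first cell 'B' (not opp) -> no flip
Dir SW: opp run (2,0), next=edge -> no flip
Dir S: opp run (2,1) (3,1), next='.' -> no flip
Dir SE: opp run (2,2) capped by B -> flip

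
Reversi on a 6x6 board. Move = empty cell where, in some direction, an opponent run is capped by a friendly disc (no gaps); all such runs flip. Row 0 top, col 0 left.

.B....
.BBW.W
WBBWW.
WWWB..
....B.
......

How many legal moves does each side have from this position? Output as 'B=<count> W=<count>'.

-- B to move --
(0,2): no bracket -> illegal
(0,3): flips 2 -> legal
(0,4): flips 1 -> legal
(0,5): no bracket -> illegal
(1,0): no bracket -> illegal
(1,4): flips 1 -> legal
(2,5): flips 2 -> legal
(3,4): flips 1 -> legal
(3,5): no bracket -> illegal
(4,0): flips 1 -> legal
(4,1): flips 1 -> legal
(4,2): flips 1 -> legal
(4,3): flips 1 -> legal
B mobility = 9
-- W to move --
(0,0): no bracket -> illegal
(0,2): flips 3 -> legal
(0,3): flips 2 -> legal
(1,0): flips 3 -> legal
(3,4): flips 1 -> legal
(3,5): no bracket -> illegal
(4,2): flips 1 -> legal
(4,3): flips 1 -> legal
(4,5): no bracket -> illegal
(5,3): no bracket -> illegal
(5,4): no bracket -> illegal
(5,5): no bracket -> illegal
W mobility = 6

Answer: B=9 W=6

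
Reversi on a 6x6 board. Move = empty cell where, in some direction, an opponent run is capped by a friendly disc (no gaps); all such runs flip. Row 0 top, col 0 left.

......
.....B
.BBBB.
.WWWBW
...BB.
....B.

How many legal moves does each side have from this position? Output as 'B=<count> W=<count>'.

Answer: B=4 W=7

Derivation:
-- B to move --
(2,0): no bracket -> illegal
(2,5): no bracket -> illegal
(3,0): flips 3 -> legal
(4,0): flips 1 -> legal
(4,1): flips 2 -> legal
(4,2): flips 2 -> legal
(4,5): no bracket -> illegal
B mobility = 4
-- W to move --
(0,4): no bracket -> illegal
(0,5): no bracket -> illegal
(1,0): flips 1 -> legal
(1,1): flips 2 -> legal
(1,2): flips 1 -> legal
(1,3): flips 3 -> legal
(1,4): flips 1 -> legal
(2,0): no bracket -> illegal
(2,5): no bracket -> illegal
(3,0): no bracket -> illegal
(4,2): no bracket -> illegal
(4,5): no bracket -> illegal
(5,2): no bracket -> illegal
(5,3): flips 2 -> legal
(5,5): flips 1 -> legal
W mobility = 7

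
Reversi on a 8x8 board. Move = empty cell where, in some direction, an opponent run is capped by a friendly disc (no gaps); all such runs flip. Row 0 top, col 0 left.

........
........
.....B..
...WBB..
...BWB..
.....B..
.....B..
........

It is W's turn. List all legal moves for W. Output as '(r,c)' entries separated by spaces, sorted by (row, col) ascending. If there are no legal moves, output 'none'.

Answer: (2,4) (2,6) (3,6) (4,2) (4,6) (5,3) (6,6)

Derivation:
(1,4): no bracket -> illegal
(1,5): no bracket -> illegal
(1,6): no bracket -> illegal
(2,3): no bracket -> illegal
(2,4): flips 1 -> legal
(2,6): flips 1 -> legal
(3,2): no bracket -> illegal
(3,6): flips 2 -> legal
(4,2): flips 1 -> legal
(4,6): flips 1 -> legal
(5,2): no bracket -> illegal
(5,3): flips 1 -> legal
(5,4): no bracket -> illegal
(5,6): no bracket -> illegal
(6,4): no bracket -> illegal
(6,6): flips 1 -> legal
(7,4): no bracket -> illegal
(7,5): no bracket -> illegal
(7,6): no bracket -> illegal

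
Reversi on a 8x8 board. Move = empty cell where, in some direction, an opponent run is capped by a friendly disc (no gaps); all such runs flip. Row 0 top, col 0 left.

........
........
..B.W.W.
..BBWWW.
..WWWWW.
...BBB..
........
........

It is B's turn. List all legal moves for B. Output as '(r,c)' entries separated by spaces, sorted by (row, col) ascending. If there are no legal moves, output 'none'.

(1,3): no bracket -> illegal
(1,4): flips 3 -> legal
(1,5): flips 1 -> legal
(1,6): no bracket -> illegal
(1,7): flips 3 -> legal
(2,3): no bracket -> illegal
(2,5): flips 2 -> legal
(2,7): flips 2 -> legal
(3,1): flips 1 -> legal
(3,7): flips 4 -> legal
(4,1): no bracket -> illegal
(4,7): no bracket -> illegal
(5,1): flips 1 -> legal
(5,2): flips 1 -> legal
(5,6): no bracket -> illegal
(5,7): no bracket -> illegal

Answer: (1,4) (1,5) (1,7) (2,5) (2,7) (3,1) (3,7) (5,1) (5,2)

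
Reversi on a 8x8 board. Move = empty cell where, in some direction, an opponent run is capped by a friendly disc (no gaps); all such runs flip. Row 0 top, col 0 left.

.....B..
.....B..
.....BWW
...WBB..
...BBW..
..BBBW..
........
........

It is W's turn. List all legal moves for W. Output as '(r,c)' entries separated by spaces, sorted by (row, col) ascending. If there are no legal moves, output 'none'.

Answer: (0,4) (2,3) (2,4) (3,6) (4,2) (5,1) (6,2) (6,3)

Derivation:
(0,4): flips 1 -> legal
(0,6): no bracket -> illegal
(1,4): no bracket -> illegal
(1,6): no bracket -> illegal
(2,3): flips 1 -> legal
(2,4): flips 1 -> legal
(3,2): no bracket -> illegal
(3,6): flips 2 -> legal
(4,1): no bracket -> illegal
(4,2): flips 2 -> legal
(4,6): no bracket -> illegal
(5,1): flips 3 -> legal
(6,1): no bracket -> illegal
(6,2): flips 3 -> legal
(6,3): flips 3 -> legal
(6,4): no bracket -> illegal
(6,5): no bracket -> illegal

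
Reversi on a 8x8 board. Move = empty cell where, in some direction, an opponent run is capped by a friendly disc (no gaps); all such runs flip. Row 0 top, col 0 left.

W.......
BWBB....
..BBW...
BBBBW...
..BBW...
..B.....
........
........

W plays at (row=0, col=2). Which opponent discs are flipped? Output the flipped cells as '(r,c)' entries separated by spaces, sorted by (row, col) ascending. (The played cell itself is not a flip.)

Dir NW: edge -> no flip
Dir N: edge -> no flip
Dir NE: edge -> no flip
Dir W: first cell '.' (not opp) -> no flip
Dir E: first cell '.' (not opp) -> no flip
Dir SW: first cell 'W' (not opp) -> no flip
Dir S: opp run (1,2) (2,2) (3,2) (4,2) (5,2), next='.' -> no flip
Dir SE: opp run (1,3) capped by W -> flip

Answer: (1,3)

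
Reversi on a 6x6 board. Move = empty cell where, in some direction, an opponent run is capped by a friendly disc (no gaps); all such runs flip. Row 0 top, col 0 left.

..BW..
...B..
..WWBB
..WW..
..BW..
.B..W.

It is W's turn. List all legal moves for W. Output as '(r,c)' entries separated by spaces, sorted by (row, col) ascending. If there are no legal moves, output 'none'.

Answer: (0,1) (0,4) (1,5) (4,1) (5,2)

Derivation:
(0,1): flips 1 -> legal
(0,4): flips 1 -> legal
(1,1): no bracket -> illegal
(1,2): no bracket -> illegal
(1,4): no bracket -> illegal
(1,5): flips 1 -> legal
(3,1): no bracket -> illegal
(3,4): no bracket -> illegal
(3,5): no bracket -> illegal
(4,0): no bracket -> illegal
(4,1): flips 1 -> legal
(5,0): no bracket -> illegal
(5,2): flips 1 -> legal
(5,3): no bracket -> illegal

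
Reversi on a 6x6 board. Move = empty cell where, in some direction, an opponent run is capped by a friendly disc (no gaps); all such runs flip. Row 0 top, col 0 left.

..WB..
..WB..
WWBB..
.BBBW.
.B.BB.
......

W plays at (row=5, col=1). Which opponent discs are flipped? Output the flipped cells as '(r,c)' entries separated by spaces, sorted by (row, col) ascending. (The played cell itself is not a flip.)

Dir NW: first cell '.' (not opp) -> no flip
Dir N: opp run (4,1) (3,1) capped by W -> flip
Dir NE: first cell '.' (not opp) -> no flip
Dir W: first cell '.' (not opp) -> no flip
Dir E: first cell '.' (not opp) -> no flip
Dir SW: edge -> no flip
Dir S: edge -> no flip
Dir SE: edge -> no flip

Answer: (3,1) (4,1)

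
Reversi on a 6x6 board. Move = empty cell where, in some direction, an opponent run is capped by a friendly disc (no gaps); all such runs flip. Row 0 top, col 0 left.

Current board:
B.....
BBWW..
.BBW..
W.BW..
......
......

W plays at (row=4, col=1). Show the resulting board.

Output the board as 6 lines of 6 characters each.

Answer: B.....
BBWW..
.BBW..
W.WW..
.W....
......

Derivation:
Place W at (4,1); scan 8 dirs for brackets.
Dir NW: first cell 'W' (not opp) -> no flip
Dir N: first cell '.' (not opp) -> no flip
Dir NE: opp run (3,2) capped by W -> flip
Dir W: first cell '.' (not opp) -> no flip
Dir E: first cell '.' (not opp) -> no flip
Dir SW: first cell '.' (not opp) -> no flip
Dir S: first cell '.' (not opp) -> no flip
Dir SE: first cell '.' (not opp) -> no flip
All flips: (3,2)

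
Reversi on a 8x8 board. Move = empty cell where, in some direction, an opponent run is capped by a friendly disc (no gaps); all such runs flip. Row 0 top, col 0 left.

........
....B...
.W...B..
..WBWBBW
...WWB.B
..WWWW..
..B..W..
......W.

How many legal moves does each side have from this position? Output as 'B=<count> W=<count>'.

Answer: B=8 W=11

Derivation:
-- B to move --
(1,0): no bracket -> illegal
(1,1): no bracket -> illegal
(1,2): no bracket -> illegal
(2,0): no bracket -> illegal
(2,2): no bracket -> illegal
(2,3): flips 1 -> legal
(2,4): no bracket -> illegal
(2,6): no bracket -> illegal
(2,7): flips 1 -> legal
(3,0): no bracket -> illegal
(3,1): flips 1 -> legal
(4,1): no bracket -> illegal
(4,2): flips 3 -> legal
(4,6): no bracket -> illegal
(5,1): no bracket -> illegal
(5,6): no bracket -> illegal
(6,1): flips 3 -> legal
(6,3): flips 3 -> legal
(6,4): no bracket -> illegal
(6,6): flips 2 -> legal
(6,7): no bracket -> illegal
(7,4): no bracket -> illegal
(7,5): flips 2 -> legal
(7,7): no bracket -> illegal
B mobility = 8
-- W to move --
(0,3): no bracket -> illegal
(0,4): no bracket -> illegal
(0,5): no bracket -> illegal
(1,3): no bracket -> illegal
(1,5): flips 3 -> legal
(1,6): flips 1 -> legal
(2,2): flips 1 -> legal
(2,3): flips 1 -> legal
(2,4): no bracket -> illegal
(2,6): flips 1 -> legal
(2,7): flips 2 -> legal
(4,2): no bracket -> illegal
(4,6): flips 1 -> legal
(5,1): no bracket -> illegal
(5,6): flips 1 -> legal
(5,7): flips 1 -> legal
(6,1): no bracket -> illegal
(6,3): no bracket -> illegal
(7,1): flips 1 -> legal
(7,2): flips 1 -> legal
(7,3): no bracket -> illegal
W mobility = 11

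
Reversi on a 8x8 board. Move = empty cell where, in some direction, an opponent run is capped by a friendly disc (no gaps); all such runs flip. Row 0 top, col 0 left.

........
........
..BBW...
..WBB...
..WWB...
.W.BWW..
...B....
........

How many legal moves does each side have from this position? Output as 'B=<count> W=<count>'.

Answer: B=11 W=12

Derivation:
-- B to move --
(1,3): no bracket -> illegal
(1,4): flips 1 -> legal
(1,5): flips 1 -> legal
(2,1): no bracket -> illegal
(2,5): flips 1 -> legal
(3,1): flips 2 -> legal
(3,5): no bracket -> illegal
(4,0): no bracket -> illegal
(4,1): flips 3 -> legal
(4,5): flips 1 -> legal
(4,6): no bracket -> illegal
(5,0): no bracket -> illegal
(5,2): flips 3 -> legal
(5,6): flips 2 -> legal
(6,0): flips 2 -> legal
(6,1): no bracket -> illegal
(6,2): no bracket -> illegal
(6,4): flips 1 -> legal
(6,5): no bracket -> illegal
(6,6): flips 1 -> legal
B mobility = 11
-- W to move --
(1,1): flips 3 -> legal
(1,2): flips 1 -> legal
(1,3): flips 2 -> legal
(1,4): flips 1 -> legal
(2,1): flips 2 -> legal
(2,5): flips 1 -> legal
(3,1): no bracket -> illegal
(3,5): flips 2 -> legal
(4,5): flips 1 -> legal
(5,2): flips 1 -> legal
(6,2): no bracket -> illegal
(6,4): flips 1 -> legal
(7,2): flips 1 -> legal
(7,3): flips 2 -> legal
(7,4): no bracket -> illegal
W mobility = 12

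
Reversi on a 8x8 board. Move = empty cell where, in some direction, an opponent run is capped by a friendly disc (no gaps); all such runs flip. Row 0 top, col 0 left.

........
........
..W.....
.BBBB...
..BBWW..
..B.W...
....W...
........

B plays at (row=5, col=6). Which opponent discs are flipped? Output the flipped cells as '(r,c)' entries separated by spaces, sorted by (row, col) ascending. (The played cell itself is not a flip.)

Answer: (4,5)

Derivation:
Dir NW: opp run (4,5) capped by B -> flip
Dir N: first cell '.' (not opp) -> no flip
Dir NE: first cell '.' (not opp) -> no flip
Dir W: first cell '.' (not opp) -> no flip
Dir E: first cell '.' (not opp) -> no flip
Dir SW: first cell '.' (not opp) -> no flip
Dir S: first cell '.' (not opp) -> no flip
Dir SE: first cell '.' (not opp) -> no flip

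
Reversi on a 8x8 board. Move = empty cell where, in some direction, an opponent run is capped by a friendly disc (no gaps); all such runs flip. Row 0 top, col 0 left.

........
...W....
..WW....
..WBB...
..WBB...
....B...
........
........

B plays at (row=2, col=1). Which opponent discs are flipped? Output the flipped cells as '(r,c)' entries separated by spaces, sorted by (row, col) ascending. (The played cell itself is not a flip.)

Answer: (3,2)

Derivation:
Dir NW: first cell '.' (not opp) -> no flip
Dir N: first cell '.' (not opp) -> no flip
Dir NE: first cell '.' (not opp) -> no flip
Dir W: first cell '.' (not opp) -> no flip
Dir E: opp run (2,2) (2,3), next='.' -> no flip
Dir SW: first cell '.' (not opp) -> no flip
Dir S: first cell '.' (not opp) -> no flip
Dir SE: opp run (3,2) capped by B -> flip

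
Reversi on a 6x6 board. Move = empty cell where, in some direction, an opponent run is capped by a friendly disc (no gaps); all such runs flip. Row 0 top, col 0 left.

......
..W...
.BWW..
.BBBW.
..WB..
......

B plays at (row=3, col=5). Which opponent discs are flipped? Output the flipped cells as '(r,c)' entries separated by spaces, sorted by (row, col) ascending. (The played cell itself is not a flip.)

Answer: (3,4)

Derivation:
Dir NW: first cell '.' (not opp) -> no flip
Dir N: first cell '.' (not opp) -> no flip
Dir NE: edge -> no flip
Dir W: opp run (3,4) capped by B -> flip
Dir E: edge -> no flip
Dir SW: first cell '.' (not opp) -> no flip
Dir S: first cell '.' (not opp) -> no flip
Dir SE: edge -> no flip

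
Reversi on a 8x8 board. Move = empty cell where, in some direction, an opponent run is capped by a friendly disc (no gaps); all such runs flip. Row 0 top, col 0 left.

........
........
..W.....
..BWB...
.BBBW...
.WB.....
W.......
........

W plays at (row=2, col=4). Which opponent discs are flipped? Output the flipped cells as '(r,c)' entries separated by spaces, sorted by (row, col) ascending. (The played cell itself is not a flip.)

Dir NW: first cell '.' (not opp) -> no flip
Dir N: first cell '.' (not opp) -> no flip
Dir NE: first cell '.' (not opp) -> no flip
Dir W: first cell '.' (not opp) -> no flip
Dir E: first cell '.' (not opp) -> no flip
Dir SW: first cell 'W' (not opp) -> no flip
Dir S: opp run (3,4) capped by W -> flip
Dir SE: first cell '.' (not opp) -> no flip

Answer: (3,4)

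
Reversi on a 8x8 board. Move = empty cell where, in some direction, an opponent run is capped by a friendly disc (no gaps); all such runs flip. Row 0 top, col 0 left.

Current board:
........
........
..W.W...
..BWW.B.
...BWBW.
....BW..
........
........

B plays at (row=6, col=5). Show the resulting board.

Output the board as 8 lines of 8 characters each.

Place B at (6,5); scan 8 dirs for brackets.
Dir NW: first cell 'B' (not opp) -> no flip
Dir N: opp run (5,5) capped by B -> flip
Dir NE: first cell '.' (not opp) -> no flip
Dir W: first cell '.' (not opp) -> no flip
Dir E: first cell '.' (not opp) -> no flip
Dir SW: first cell '.' (not opp) -> no flip
Dir S: first cell '.' (not opp) -> no flip
Dir SE: first cell '.' (not opp) -> no flip
All flips: (5,5)

Answer: ........
........
..W.W...
..BWW.B.
...BWBW.
....BB..
.....B..
........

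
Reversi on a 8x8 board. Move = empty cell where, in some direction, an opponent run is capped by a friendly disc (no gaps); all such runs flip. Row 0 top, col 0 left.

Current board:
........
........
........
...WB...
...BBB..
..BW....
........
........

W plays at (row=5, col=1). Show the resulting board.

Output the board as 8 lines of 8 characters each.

Answer: ........
........
........
...WB...
...BBB..
.WWW....
........
........

Derivation:
Place W at (5,1); scan 8 dirs for brackets.
Dir NW: first cell '.' (not opp) -> no flip
Dir N: first cell '.' (not opp) -> no flip
Dir NE: first cell '.' (not opp) -> no flip
Dir W: first cell '.' (not opp) -> no flip
Dir E: opp run (5,2) capped by W -> flip
Dir SW: first cell '.' (not opp) -> no flip
Dir S: first cell '.' (not opp) -> no flip
Dir SE: first cell '.' (not opp) -> no flip
All flips: (5,2)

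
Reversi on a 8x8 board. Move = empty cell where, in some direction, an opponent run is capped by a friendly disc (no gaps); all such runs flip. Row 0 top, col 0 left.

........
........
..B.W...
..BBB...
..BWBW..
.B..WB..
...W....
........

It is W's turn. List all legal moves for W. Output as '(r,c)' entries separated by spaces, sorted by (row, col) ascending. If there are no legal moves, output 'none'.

(1,1): no bracket -> illegal
(1,2): no bracket -> illegal
(1,3): no bracket -> illegal
(2,1): flips 1 -> legal
(2,3): flips 2 -> legal
(2,5): flips 1 -> legal
(3,1): no bracket -> illegal
(3,5): no bracket -> illegal
(4,0): no bracket -> illegal
(4,1): flips 1 -> legal
(4,6): no bracket -> illegal
(5,0): no bracket -> illegal
(5,2): no bracket -> illegal
(5,3): no bracket -> illegal
(5,6): flips 1 -> legal
(6,0): flips 3 -> legal
(6,1): no bracket -> illegal
(6,2): no bracket -> illegal
(6,4): no bracket -> illegal
(6,5): flips 1 -> legal
(6,6): no bracket -> illegal

Answer: (2,1) (2,3) (2,5) (4,1) (5,6) (6,0) (6,5)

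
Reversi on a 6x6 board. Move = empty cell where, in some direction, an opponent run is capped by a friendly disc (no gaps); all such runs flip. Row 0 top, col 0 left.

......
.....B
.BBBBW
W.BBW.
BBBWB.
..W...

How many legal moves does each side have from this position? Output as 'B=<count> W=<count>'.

Answer: B=5 W=10

Derivation:
-- B to move --
(1,4): no bracket -> illegal
(2,0): flips 1 -> legal
(3,1): no bracket -> illegal
(3,5): flips 2 -> legal
(4,5): flips 1 -> legal
(5,1): no bracket -> illegal
(5,3): flips 1 -> legal
(5,4): flips 1 -> legal
B mobility = 5
-- W to move --
(0,4): no bracket -> illegal
(0,5): flips 1 -> legal
(1,0): flips 2 -> legal
(1,1): no bracket -> illegal
(1,2): flips 5 -> legal
(1,3): flips 2 -> legal
(1,4): flips 1 -> legal
(2,0): flips 4 -> legal
(3,1): flips 2 -> legal
(3,5): no bracket -> illegal
(4,5): flips 1 -> legal
(5,0): flips 1 -> legal
(5,1): no bracket -> illegal
(5,3): no bracket -> illegal
(5,4): flips 1 -> legal
(5,5): no bracket -> illegal
W mobility = 10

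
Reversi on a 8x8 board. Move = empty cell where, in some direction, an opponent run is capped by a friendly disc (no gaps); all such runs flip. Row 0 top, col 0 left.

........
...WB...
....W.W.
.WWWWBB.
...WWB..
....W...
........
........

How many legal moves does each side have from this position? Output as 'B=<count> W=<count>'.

Answer: B=10 W=6

Derivation:
-- B to move --
(0,2): flips 2 -> legal
(0,3): no bracket -> illegal
(0,4): no bracket -> illegal
(1,2): flips 1 -> legal
(1,5): no bracket -> illegal
(1,6): flips 1 -> legal
(1,7): flips 1 -> legal
(2,0): no bracket -> illegal
(2,1): no bracket -> illegal
(2,2): no bracket -> illegal
(2,3): flips 1 -> legal
(2,5): no bracket -> illegal
(2,7): no bracket -> illegal
(3,0): flips 4 -> legal
(3,7): no bracket -> illegal
(4,0): no bracket -> illegal
(4,1): no bracket -> illegal
(4,2): flips 2 -> legal
(5,2): no bracket -> illegal
(5,3): flips 1 -> legal
(5,5): no bracket -> illegal
(6,3): flips 1 -> legal
(6,4): flips 4 -> legal
(6,5): no bracket -> illegal
B mobility = 10
-- W to move --
(0,3): no bracket -> illegal
(0,4): flips 1 -> legal
(0,5): no bracket -> illegal
(1,5): flips 1 -> legal
(2,3): no bracket -> illegal
(2,5): no bracket -> illegal
(2,7): flips 2 -> legal
(3,7): flips 2 -> legal
(4,6): flips 3 -> legal
(4,7): no bracket -> illegal
(5,5): no bracket -> illegal
(5,6): flips 1 -> legal
W mobility = 6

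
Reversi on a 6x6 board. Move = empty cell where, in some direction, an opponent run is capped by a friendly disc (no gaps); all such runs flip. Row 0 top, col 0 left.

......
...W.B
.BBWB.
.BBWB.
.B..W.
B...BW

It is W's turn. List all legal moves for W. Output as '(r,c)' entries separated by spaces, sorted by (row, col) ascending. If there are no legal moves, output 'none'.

(0,4): no bracket -> illegal
(0,5): no bracket -> illegal
(1,0): no bracket -> illegal
(1,1): flips 1 -> legal
(1,2): no bracket -> illegal
(1,4): flips 2 -> legal
(2,0): flips 2 -> legal
(2,5): flips 1 -> legal
(3,0): flips 2 -> legal
(3,5): flips 2 -> legal
(4,0): flips 2 -> legal
(4,2): no bracket -> illegal
(4,3): no bracket -> illegal
(4,5): flips 1 -> legal
(5,1): no bracket -> illegal
(5,2): no bracket -> illegal
(5,3): flips 1 -> legal

Answer: (1,1) (1,4) (2,0) (2,5) (3,0) (3,5) (4,0) (4,5) (5,3)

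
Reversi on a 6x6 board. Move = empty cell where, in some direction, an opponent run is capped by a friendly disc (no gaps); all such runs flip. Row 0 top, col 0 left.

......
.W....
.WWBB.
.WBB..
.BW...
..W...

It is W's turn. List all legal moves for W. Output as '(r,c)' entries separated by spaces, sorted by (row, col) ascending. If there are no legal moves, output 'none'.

(1,2): no bracket -> illegal
(1,3): no bracket -> illegal
(1,4): no bracket -> illegal
(1,5): flips 2 -> legal
(2,5): flips 2 -> legal
(3,0): flips 1 -> legal
(3,4): flips 2 -> legal
(3,5): no bracket -> illegal
(4,0): flips 1 -> legal
(4,3): flips 1 -> legal
(4,4): flips 1 -> legal
(5,0): no bracket -> illegal
(5,1): flips 1 -> legal

Answer: (1,5) (2,5) (3,0) (3,4) (4,0) (4,3) (4,4) (5,1)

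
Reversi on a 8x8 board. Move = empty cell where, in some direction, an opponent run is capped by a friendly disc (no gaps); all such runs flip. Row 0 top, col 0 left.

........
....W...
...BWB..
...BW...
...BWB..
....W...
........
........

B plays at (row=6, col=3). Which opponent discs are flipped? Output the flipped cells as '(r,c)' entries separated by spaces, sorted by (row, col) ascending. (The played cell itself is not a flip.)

Answer: (5,4)

Derivation:
Dir NW: first cell '.' (not opp) -> no flip
Dir N: first cell '.' (not opp) -> no flip
Dir NE: opp run (5,4) capped by B -> flip
Dir W: first cell '.' (not opp) -> no flip
Dir E: first cell '.' (not opp) -> no flip
Dir SW: first cell '.' (not opp) -> no flip
Dir S: first cell '.' (not opp) -> no flip
Dir SE: first cell '.' (not opp) -> no flip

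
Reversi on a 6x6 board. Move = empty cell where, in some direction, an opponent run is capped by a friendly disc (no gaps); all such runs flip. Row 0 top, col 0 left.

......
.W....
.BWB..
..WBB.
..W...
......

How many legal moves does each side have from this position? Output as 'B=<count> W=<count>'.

Answer: B=6 W=7

Derivation:
-- B to move --
(0,0): flips 2 -> legal
(0,1): flips 1 -> legal
(0,2): no bracket -> illegal
(1,0): no bracket -> illegal
(1,2): no bracket -> illegal
(1,3): no bracket -> illegal
(2,0): no bracket -> illegal
(3,1): flips 1 -> legal
(4,1): flips 1 -> legal
(4,3): flips 1 -> legal
(5,1): flips 1 -> legal
(5,2): no bracket -> illegal
(5,3): no bracket -> illegal
B mobility = 6
-- W to move --
(1,0): flips 1 -> legal
(1,2): no bracket -> illegal
(1,3): no bracket -> illegal
(1,4): flips 1 -> legal
(2,0): flips 1 -> legal
(2,4): flips 2 -> legal
(2,5): no bracket -> illegal
(3,0): no bracket -> illegal
(3,1): flips 1 -> legal
(3,5): flips 2 -> legal
(4,3): no bracket -> illegal
(4,4): flips 1 -> legal
(4,5): no bracket -> illegal
W mobility = 7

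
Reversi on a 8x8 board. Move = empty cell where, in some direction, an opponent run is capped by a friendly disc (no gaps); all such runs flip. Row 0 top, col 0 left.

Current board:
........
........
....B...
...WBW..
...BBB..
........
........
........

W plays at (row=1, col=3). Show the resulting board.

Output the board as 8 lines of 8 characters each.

Place W at (1,3); scan 8 dirs for brackets.
Dir NW: first cell '.' (not opp) -> no flip
Dir N: first cell '.' (not opp) -> no flip
Dir NE: first cell '.' (not opp) -> no flip
Dir W: first cell '.' (not opp) -> no flip
Dir E: first cell '.' (not opp) -> no flip
Dir SW: first cell '.' (not opp) -> no flip
Dir S: first cell '.' (not opp) -> no flip
Dir SE: opp run (2,4) capped by W -> flip
All flips: (2,4)

Answer: ........
...W....
....W...
...WBW..
...BBB..
........
........
........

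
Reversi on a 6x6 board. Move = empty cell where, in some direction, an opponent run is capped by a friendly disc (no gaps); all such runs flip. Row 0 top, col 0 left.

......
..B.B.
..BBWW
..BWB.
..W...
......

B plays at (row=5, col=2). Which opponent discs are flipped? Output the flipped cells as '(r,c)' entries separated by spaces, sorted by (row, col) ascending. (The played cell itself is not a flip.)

Dir NW: first cell '.' (not opp) -> no flip
Dir N: opp run (4,2) capped by B -> flip
Dir NE: first cell '.' (not opp) -> no flip
Dir W: first cell '.' (not opp) -> no flip
Dir E: first cell '.' (not opp) -> no flip
Dir SW: edge -> no flip
Dir S: edge -> no flip
Dir SE: edge -> no flip

Answer: (4,2)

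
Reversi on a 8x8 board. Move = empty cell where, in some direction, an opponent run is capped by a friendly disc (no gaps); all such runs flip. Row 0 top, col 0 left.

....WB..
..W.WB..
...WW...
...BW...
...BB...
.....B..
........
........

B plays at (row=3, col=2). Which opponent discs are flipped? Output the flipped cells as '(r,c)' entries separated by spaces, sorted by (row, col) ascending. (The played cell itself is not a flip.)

Dir NW: first cell '.' (not opp) -> no flip
Dir N: first cell '.' (not opp) -> no flip
Dir NE: opp run (2,3) (1,4) capped by B -> flip
Dir W: first cell '.' (not opp) -> no flip
Dir E: first cell 'B' (not opp) -> no flip
Dir SW: first cell '.' (not opp) -> no flip
Dir S: first cell '.' (not opp) -> no flip
Dir SE: first cell 'B' (not opp) -> no flip

Answer: (1,4) (2,3)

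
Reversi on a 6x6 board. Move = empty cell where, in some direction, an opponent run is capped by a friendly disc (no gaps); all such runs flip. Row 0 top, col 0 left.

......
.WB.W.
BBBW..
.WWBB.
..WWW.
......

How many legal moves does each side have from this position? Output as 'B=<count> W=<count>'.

Answer: B=14 W=8

Derivation:
-- B to move --
(0,0): flips 1 -> legal
(0,1): flips 1 -> legal
(0,2): flips 1 -> legal
(0,3): no bracket -> illegal
(0,4): no bracket -> illegal
(0,5): no bracket -> illegal
(1,0): flips 1 -> legal
(1,3): flips 1 -> legal
(1,5): no bracket -> illegal
(2,4): flips 1 -> legal
(2,5): no bracket -> illegal
(3,0): flips 2 -> legal
(3,5): no bracket -> illegal
(4,0): flips 1 -> legal
(4,1): flips 1 -> legal
(4,5): no bracket -> illegal
(5,1): flips 1 -> legal
(5,2): flips 3 -> legal
(5,3): flips 3 -> legal
(5,4): flips 3 -> legal
(5,5): flips 1 -> legal
B mobility = 14
-- W to move --
(0,1): flips 1 -> legal
(0,2): flips 2 -> legal
(0,3): no bracket -> illegal
(1,0): flips 1 -> legal
(1,3): flips 2 -> legal
(2,4): flips 2 -> legal
(2,5): flips 1 -> legal
(3,0): no bracket -> illegal
(3,5): flips 2 -> legal
(4,5): flips 1 -> legal
W mobility = 8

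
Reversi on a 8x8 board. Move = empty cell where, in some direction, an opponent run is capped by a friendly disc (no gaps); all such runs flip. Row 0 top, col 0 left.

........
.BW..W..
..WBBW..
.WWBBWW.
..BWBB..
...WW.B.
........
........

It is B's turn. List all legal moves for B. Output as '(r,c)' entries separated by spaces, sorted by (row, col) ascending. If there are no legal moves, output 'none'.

Answer: (0,1) (0,2) (0,5) (0,6) (1,3) (1,6) (2,0) (2,1) (2,6) (2,7) (3,0) (3,7) (4,1) (4,6) (5,2) (6,2) (6,3) (6,4)

Derivation:
(0,1): flips 1 -> legal
(0,2): flips 3 -> legal
(0,3): no bracket -> illegal
(0,4): no bracket -> illegal
(0,5): flips 3 -> legal
(0,6): flips 1 -> legal
(1,3): flips 1 -> legal
(1,4): no bracket -> illegal
(1,6): flips 1 -> legal
(2,0): flips 1 -> legal
(2,1): flips 1 -> legal
(2,6): flips 2 -> legal
(2,7): flips 1 -> legal
(3,0): flips 2 -> legal
(3,7): flips 2 -> legal
(4,0): no bracket -> illegal
(4,1): flips 1 -> legal
(4,6): flips 1 -> legal
(4,7): no bracket -> illegal
(5,2): flips 1 -> legal
(5,5): no bracket -> illegal
(6,2): flips 1 -> legal
(6,3): flips 3 -> legal
(6,4): flips 2 -> legal
(6,5): no bracket -> illegal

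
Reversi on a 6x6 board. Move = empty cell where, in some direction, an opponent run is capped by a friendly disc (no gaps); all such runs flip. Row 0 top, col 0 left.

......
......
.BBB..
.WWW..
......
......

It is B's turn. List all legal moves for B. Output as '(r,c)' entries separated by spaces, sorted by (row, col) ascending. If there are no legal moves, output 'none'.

(2,0): no bracket -> illegal
(2,4): no bracket -> illegal
(3,0): no bracket -> illegal
(3,4): no bracket -> illegal
(4,0): flips 1 -> legal
(4,1): flips 2 -> legal
(4,2): flips 1 -> legal
(4,3): flips 2 -> legal
(4,4): flips 1 -> legal

Answer: (4,0) (4,1) (4,2) (4,3) (4,4)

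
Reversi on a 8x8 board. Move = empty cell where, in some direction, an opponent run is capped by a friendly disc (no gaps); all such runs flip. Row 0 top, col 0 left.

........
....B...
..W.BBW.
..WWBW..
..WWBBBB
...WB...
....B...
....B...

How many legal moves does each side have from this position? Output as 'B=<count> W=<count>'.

-- B to move --
(1,1): flips 2 -> legal
(1,2): no bracket -> illegal
(1,3): no bracket -> illegal
(1,5): no bracket -> illegal
(1,6): no bracket -> illegal
(1,7): flips 2 -> legal
(2,1): flips 2 -> legal
(2,3): no bracket -> illegal
(2,7): flips 1 -> legal
(3,1): flips 4 -> legal
(3,6): flips 1 -> legal
(3,7): no bracket -> illegal
(4,1): flips 2 -> legal
(5,1): flips 2 -> legal
(5,2): flips 2 -> legal
(6,2): flips 1 -> legal
(6,3): no bracket -> illegal
B mobility = 10
-- W to move --
(0,3): no bracket -> illegal
(0,4): no bracket -> illegal
(0,5): no bracket -> illegal
(1,3): flips 1 -> legal
(1,5): flips 2 -> legal
(1,6): flips 2 -> legal
(2,3): flips 2 -> legal
(3,6): no bracket -> illegal
(3,7): no bracket -> illegal
(5,5): flips 3 -> legal
(5,6): no bracket -> illegal
(5,7): flips 1 -> legal
(6,3): no bracket -> illegal
(6,5): flips 1 -> legal
(7,3): no bracket -> illegal
(7,5): flips 1 -> legal
W mobility = 8

Answer: B=10 W=8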